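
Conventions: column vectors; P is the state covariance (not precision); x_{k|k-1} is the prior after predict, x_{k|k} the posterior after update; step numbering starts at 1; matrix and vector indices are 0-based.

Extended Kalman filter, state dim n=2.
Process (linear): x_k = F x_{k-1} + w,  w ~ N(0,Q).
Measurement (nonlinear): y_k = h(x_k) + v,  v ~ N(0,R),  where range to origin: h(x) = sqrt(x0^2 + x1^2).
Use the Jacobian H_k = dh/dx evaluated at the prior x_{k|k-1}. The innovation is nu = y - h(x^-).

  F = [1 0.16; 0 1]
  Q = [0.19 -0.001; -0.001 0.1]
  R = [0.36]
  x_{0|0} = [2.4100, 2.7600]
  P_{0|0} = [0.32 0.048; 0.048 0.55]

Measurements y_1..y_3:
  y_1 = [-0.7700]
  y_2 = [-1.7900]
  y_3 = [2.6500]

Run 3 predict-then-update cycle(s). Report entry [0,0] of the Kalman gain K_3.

K[0,0] = -0.5284

step 1: x^-=[2.8516, 2.7600]  P^-=[0.5394 0.1350; 0.1350 0.6500]  H_jac=[0.7186 0.6955]  S=[1.0878]  K=[0.4426; 0.5047]  nu=[-4.7385]  x^+=[0.7542, 0.3683]  P^+=[0.3263 -0.1080; -0.1080 0.3729]
step 2: x^-=[0.8132, 0.3683]  P^-=[0.4913 -0.0494; -0.0494 0.4729]  H_jac=[0.9109 0.4126]  S=[0.8110]  K=[0.5267; 0.1851]  nu=[-2.6827]  x^+=[-0.5997, -0.1283]  P^+=[0.2663 -0.1284; -0.1284 0.4451]
step 3: x^-=[-0.6202, -0.1283]  P^-=[0.4266 -0.0582; -0.0582 0.5451]  H_jac=[-0.9793 -0.2026]  S=[0.7684]  K=[-0.5284; -0.0695]  nu=[2.0166]  x^+=[-1.6857, -0.2684]  P^+=[0.2121 -0.0864; -0.0864 0.5414]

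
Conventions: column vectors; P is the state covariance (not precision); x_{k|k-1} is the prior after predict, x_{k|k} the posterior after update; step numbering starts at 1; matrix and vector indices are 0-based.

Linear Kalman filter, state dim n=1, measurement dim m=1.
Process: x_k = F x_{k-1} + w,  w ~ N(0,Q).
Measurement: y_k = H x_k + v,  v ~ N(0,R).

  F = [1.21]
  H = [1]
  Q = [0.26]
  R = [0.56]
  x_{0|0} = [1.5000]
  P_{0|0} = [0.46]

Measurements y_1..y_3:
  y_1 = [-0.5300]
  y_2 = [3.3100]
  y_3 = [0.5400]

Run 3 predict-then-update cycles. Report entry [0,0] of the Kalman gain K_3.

K[0,0] = 0.5677

step 1: x^-=[1.8150]  P^-=[0.9335]  S=[1.4935]  K=[0.6250]  nu=[-2.3450]  x^+=[0.3493]  P^+=[0.3500]
step 2: x^-=[0.4226]  P^-=[0.7725]  S=[1.3325]  K=[0.5797]  nu=[2.8874]  x^+=[2.0965]  P^+=[0.3246]
step 3: x^-=[2.5368]  P^-=[0.7353]  S=[1.2953]  K=[0.5677]  nu=[-1.9968]  x^+=[1.4033]  P^+=[0.3179]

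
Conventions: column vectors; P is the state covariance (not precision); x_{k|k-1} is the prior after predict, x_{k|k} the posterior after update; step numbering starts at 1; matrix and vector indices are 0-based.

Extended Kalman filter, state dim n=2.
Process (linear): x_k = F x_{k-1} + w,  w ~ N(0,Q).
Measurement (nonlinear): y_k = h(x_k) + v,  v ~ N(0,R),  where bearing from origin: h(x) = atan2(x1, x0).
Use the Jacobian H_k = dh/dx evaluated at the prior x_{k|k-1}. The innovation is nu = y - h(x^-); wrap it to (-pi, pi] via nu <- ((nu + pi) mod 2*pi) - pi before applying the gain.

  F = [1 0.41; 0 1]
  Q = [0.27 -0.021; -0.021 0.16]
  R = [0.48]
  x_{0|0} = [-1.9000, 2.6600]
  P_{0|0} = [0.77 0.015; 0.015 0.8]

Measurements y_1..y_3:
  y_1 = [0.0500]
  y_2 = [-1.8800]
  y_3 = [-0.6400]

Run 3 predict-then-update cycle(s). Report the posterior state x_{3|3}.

x_post = [4.7852, 2.9878]

step 1: x^-=[-0.8094, 2.6600]  P^-=[1.1868 0.3220; 0.3220 0.9600]  H_jac=[-0.3441 -0.1047]  S=[0.6542]  K=[-0.6757; -0.3230]  nu=[-1.8162]  x^+=[0.4178, 3.2466]  P^+=[0.8881 0.1792; 0.1792 0.8918]
step 2: x^-=[1.7489, 3.2466]  P^-=[1.4549 0.5238; 0.5238 1.0518]  H_jac=[-0.2387 0.1286]  S=[0.5482]  K=[-0.5108; 0.0186]  nu=[-2.9567]  x^+=[3.2591, 3.1916]  P^+=[1.3119 0.5290; 0.5290 1.0516]
step 3: x^-=[4.5676, 3.1916]  P^-=[2.1925 0.9392; 0.9392 1.2116]  H_jac=[-0.1028 0.1471]  S=[0.5010]  K=[-0.1741; 0.1631]  nu=[-1.2499]  x^+=[4.7852, 2.9878]  P^+=[2.1773 0.9534; 0.9534 1.1982]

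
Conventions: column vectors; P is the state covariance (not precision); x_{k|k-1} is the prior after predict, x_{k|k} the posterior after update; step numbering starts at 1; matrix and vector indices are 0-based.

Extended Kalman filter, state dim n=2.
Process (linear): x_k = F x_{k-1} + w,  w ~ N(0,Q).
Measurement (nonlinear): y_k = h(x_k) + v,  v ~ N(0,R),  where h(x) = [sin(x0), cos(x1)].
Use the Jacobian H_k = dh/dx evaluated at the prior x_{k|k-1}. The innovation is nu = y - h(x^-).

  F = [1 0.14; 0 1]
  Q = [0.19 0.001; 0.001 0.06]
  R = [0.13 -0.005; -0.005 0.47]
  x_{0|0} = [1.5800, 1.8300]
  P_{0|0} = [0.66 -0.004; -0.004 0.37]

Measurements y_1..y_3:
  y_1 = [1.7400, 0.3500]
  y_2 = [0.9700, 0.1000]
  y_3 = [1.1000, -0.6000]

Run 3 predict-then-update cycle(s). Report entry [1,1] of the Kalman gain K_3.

K[1,1] = -0.3371

step 1: x^-=[1.8362, 1.8300]  P^-=[0.8561 0.0488; 0.0488 0.4300]  H_jac=[-0.2623 0.0000; 0.0000 -0.9666]  S=[0.1889 0.0074; 0.0074 0.8718]  K=[-1.1871 -0.0441; -0.0492 -0.4764]  nu=[0.7750, 0.6063]  x^+=[0.8895, 1.5031]  P^+=[0.5875 0.0153; 0.0153 0.2314]
step 2: x^-=[1.0999, 1.5031]  P^-=[0.7863 0.0487; 0.0487 0.2914]  H_jac=[0.4537 0.0000; 0.0000 -0.9977]  S=[0.2918 -0.0270; -0.0270 0.7600]  K=[1.2204 -0.0205; 0.0404 -0.3811]  nu=[0.0788, 0.0323]  x^+=[1.1955, 1.4939]  P^+=[0.3500 0.0158; 0.0158 0.1797]
step 3: x^-=[1.4046, 1.4939]  P^-=[0.5479 0.0419; 0.0419 0.2397]  H_jac=[0.1654 0.0000; 0.0000 -0.9970]  S=[0.1450 -0.0119; -0.0119 0.7083]  K=[0.6211 -0.0486; 0.0201 -0.3371]  nu=[0.1138, -0.6768]  x^+=[1.5082, 1.7244]  P^+=[0.4896 0.0260; 0.0260 0.1590]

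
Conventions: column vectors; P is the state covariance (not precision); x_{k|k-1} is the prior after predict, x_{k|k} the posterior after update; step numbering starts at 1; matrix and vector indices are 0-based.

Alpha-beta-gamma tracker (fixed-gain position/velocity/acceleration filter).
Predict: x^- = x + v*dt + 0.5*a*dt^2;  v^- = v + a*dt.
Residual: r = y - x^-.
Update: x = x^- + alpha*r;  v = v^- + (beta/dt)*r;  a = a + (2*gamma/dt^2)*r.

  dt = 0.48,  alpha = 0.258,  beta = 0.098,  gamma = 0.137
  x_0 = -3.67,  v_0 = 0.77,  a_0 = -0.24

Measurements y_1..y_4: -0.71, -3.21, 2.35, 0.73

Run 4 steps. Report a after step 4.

step 1: x_pred=-3.3280  r=2.6180  x^+=-2.6526  v^+=1.1893  a^+=2.8735
step 2: x_pred=-1.7507  r=-1.4593  x^+=-2.1272  v^+=2.2706  a^+=1.1380
step 3: x_pred=-0.9062  r=3.2562  x^+=-0.0661  v^+=3.4817  a^+=5.0104
step 4: x_pred=2.1823  r=-1.4523  x^+=1.8076  v^+=5.5902  a^+=3.2832

a_post = 3.2832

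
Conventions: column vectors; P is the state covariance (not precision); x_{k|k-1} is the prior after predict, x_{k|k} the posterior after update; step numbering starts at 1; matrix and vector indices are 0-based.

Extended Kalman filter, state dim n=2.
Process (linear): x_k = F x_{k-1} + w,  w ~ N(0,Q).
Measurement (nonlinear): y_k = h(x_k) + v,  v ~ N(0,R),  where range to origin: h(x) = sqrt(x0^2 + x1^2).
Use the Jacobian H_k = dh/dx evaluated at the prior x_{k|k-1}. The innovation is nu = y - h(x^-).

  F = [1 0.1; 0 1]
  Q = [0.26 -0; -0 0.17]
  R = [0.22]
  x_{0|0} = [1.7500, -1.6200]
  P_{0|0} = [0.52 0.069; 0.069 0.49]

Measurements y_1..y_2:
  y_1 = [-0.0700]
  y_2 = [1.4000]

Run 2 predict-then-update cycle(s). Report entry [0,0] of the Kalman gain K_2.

K[0,0] = -0.0943

step 1: x^-=[1.5880, -1.6200]  P^-=[0.7987 0.1180; 0.1180 0.6600]  H_jac=[0.7000 -0.7141]  S=[0.8300]  K=[0.5721; -0.4683]  nu=[-2.3385]  x^+=[0.2501, -0.5248]  P^+=[0.5270 0.3404; 0.3404 0.4779]
step 2: x^-=[0.1977, -0.5248]  P^-=[0.8599 0.3882; 0.3882 0.6479]  H_jac=[0.3525 -0.9358]  S=[0.6382]  K=[-0.0943; -0.7357]  nu=[0.8392]  x^+=[0.1185, -1.1422]  P^+=[0.8542 0.3439; 0.3439 0.3025]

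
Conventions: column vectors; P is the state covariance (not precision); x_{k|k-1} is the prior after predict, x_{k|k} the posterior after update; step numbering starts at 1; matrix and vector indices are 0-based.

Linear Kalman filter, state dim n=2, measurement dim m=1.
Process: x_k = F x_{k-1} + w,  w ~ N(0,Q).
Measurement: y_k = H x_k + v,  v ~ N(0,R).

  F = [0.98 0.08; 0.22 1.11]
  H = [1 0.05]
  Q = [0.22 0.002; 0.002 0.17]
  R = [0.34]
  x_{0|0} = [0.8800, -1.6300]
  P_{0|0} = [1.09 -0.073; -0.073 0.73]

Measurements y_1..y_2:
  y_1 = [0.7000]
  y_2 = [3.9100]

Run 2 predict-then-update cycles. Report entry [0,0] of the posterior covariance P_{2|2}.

step 1: x^-=[0.7320, -1.6157]  P^-=[1.2601 0.2211; 0.2211 1.0865]  S=[1.6249]  K=[0.7823; 0.1695]  nu=[0.0488]  x^+=[0.7702, -1.6074]  P^+=[0.2657 0.0056; 0.0056 1.0398]
step 2: x^-=[0.6262, -1.6148]  P^-=[0.4827 0.1579; 0.1579 1.4668]  S=[0.8422]  K=[0.5826; 0.2745]  nu=[3.3646]  x^+=[2.5862, -0.6911]  P^+=[0.1969 0.0232; 0.0232 1.4033]

P_post[0,0] = 0.1969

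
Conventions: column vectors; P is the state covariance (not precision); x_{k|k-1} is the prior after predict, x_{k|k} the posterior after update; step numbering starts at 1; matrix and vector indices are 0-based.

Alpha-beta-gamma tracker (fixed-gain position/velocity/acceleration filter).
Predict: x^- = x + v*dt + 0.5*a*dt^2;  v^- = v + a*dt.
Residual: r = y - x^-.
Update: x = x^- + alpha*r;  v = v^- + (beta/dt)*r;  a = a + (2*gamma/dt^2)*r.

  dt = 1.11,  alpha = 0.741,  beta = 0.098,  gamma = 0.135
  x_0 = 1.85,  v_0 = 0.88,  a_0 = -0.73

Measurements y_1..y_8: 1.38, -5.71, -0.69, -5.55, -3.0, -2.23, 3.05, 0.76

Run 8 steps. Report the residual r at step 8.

resid = -4.5307

step 1: x_pred=2.3771  r=-0.9971  x^+=1.6382  v^+=-0.0183  a^+=-0.9485
step 2: x_pred=1.0336  r=-6.7436  x^+=-3.9634  v^+=-1.6665  a^+=-2.4263
step 3: x_pred=-7.3080  r=6.6180  x^+=-2.4041  v^+=-3.7754  a^+=-0.9760
step 4: x_pred=-7.1960  r=1.6460  x^+=-5.9763  v^+=-4.7135  a^+=-0.6153
step 5: x_pred=-11.5873  r=8.5873  x^+=-5.2241  v^+=-4.6383  a^+=1.2665
step 6: x_pred=-9.5924  r=7.3624  x^+=-4.1369  v^+=-2.5825  a^+=2.8799
step 7: x_pred=-5.2293  r=8.2793  x^+=0.9057  v^+=1.3452  a^+=4.6942
step 8: x_pred=5.2907  r=-4.5307  x^+=1.9334  v^+=6.1557  a^+=3.7013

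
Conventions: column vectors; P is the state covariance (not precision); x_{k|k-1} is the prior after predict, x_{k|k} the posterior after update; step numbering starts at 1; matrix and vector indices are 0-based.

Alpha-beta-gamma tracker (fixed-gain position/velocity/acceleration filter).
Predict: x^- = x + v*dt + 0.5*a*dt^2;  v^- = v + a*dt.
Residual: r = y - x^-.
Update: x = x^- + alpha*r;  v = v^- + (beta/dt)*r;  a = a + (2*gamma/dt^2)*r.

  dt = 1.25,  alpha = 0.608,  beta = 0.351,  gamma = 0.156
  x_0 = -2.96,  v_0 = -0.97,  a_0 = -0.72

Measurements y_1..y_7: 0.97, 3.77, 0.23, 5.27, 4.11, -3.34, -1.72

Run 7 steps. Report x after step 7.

step 1: x_pred=-4.7350  r=5.7050  x^+=-1.2664  v^+=-0.2680  a^+=0.4192
step 2: x_pred=-1.2739  r=5.0439  x^+=1.7928  v^+=1.6723  a^+=1.4263
step 3: x_pred=4.9974  r=-4.7674  x^+=2.0988  v^+=2.1165  a^+=0.4744
step 4: x_pred=5.1151  r=0.1549  x^+=5.2093  v^+=2.7530  a^+=0.5053
step 5: x_pred=9.0453  r=-4.9353  x^+=6.0446  v^+=1.9988  a^+=-0.4802
step 6: x_pred=8.1680  r=-11.5080  x^+=1.1711  v^+=-1.8328  a^+=-2.7781
step 7: x_pred=-3.2903  r=1.5703  x^+=-2.3356  v^+=-4.8645  a^+=-2.4645

x_post = -2.3356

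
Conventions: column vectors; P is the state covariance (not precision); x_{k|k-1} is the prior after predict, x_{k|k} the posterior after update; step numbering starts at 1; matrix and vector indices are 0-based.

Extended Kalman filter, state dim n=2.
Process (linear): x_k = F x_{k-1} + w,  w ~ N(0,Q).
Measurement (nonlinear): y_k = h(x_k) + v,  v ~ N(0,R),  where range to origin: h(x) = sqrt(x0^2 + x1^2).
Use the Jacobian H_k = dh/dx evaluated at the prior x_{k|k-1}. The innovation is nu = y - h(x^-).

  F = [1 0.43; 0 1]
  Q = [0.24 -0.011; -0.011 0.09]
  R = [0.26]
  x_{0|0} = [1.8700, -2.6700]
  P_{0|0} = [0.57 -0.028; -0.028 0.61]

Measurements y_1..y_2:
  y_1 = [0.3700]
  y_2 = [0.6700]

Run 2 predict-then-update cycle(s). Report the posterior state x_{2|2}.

x_post = [0.2341, -0.7984]

step 1: x^-=[0.7219, -2.6700]  P^-=[0.8987 0.2233; 0.2233 0.7000]  H_jac=[0.2610 -0.9653]  S=[0.8610]  K=[0.0221; -0.7171]  nu=[-2.3959]  x^+=[0.6690, -0.9519]  P^+=[0.8983 0.2369; 0.2369 0.2572]
step 2: x^-=[0.2597, -0.9519]  P^-=[1.3896 0.3365; 0.3365 0.3472]  H_jac=[0.2632 -0.9647]  S=[0.5085]  K=[0.0809; -0.4845]  nu=[-0.3167]  x^+=[0.2341, -0.7984]  P^+=[1.3863 0.3565; 0.3565 0.2278]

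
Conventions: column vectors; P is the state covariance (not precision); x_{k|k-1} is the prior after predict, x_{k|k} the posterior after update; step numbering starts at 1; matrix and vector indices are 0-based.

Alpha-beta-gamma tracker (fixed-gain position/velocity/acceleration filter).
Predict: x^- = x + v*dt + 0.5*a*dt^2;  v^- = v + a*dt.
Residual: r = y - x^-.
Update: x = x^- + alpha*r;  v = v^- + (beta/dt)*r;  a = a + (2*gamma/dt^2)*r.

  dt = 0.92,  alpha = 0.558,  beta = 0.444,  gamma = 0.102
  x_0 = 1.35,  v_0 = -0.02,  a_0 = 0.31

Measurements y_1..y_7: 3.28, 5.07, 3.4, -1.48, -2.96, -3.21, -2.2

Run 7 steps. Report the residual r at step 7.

step 1: x_pred=1.4628  r=1.8172  x^+=2.4768  v^+=1.1422  a^+=0.7480
step 2: x_pred=3.8442  r=1.2258  x^+=4.5282  v^+=2.4219  a^+=1.0434
step 3: x_pred=7.1980  r=-3.7980  x^+=5.0787  v^+=1.5490  a^+=0.1281
step 4: x_pred=6.5579  r=-8.0379  x^+=2.0728  v^+=-2.2124  a^+=-1.8093
step 5: x_pred=-0.7283  r=-2.2317  x^+=-1.9736  v^+=-4.9539  a^+=-2.3471
step 6: x_pred=-7.5245  r=4.3145  x^+=-5.1170  v^+=-5.0311  a^+=-1.3073
step 7: x_pred=-10.2989  r=8.0989  x^+=-5.7797  v^+=-2.3252  a^+=0.6447

resid = 8.0989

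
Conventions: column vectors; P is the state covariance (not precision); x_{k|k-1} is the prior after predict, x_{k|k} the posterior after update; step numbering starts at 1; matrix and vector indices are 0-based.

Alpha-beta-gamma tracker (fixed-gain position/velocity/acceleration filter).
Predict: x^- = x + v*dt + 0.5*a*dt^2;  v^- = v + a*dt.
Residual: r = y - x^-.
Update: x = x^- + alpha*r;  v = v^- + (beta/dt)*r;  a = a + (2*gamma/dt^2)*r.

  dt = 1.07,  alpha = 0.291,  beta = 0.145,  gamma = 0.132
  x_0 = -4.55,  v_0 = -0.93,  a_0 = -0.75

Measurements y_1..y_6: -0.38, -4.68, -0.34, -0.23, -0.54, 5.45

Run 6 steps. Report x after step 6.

step 1: x_pred=-5.9744  r=5.5944  x^+=-4.3465  v^+=-0.9744  a^+=0.5400
step 2: x_pred=-5.0799  r=0.3999  x^+=-4.9635  v^+=-0.3424  a^+=0.6322
step 3: x_pred=-4.9680  r=4.6280  x^+=-3.6212  v^+=0.9613  a^+=1.6994
step 4: x_pred=-1.6199  r=1.3899  x^+=-1.2154  v^+=2.9679  a^+=2.0199
step 5: x_pred=3.1165  r=-3.6565  x^+=2.0525  v^+=4.6337  a^+=1.1767
step 6: x_pred=7.6841  r=-2.2341  x^+=7.0340  v^+=5.5900  a^+=0.6615

x_post = 7.0340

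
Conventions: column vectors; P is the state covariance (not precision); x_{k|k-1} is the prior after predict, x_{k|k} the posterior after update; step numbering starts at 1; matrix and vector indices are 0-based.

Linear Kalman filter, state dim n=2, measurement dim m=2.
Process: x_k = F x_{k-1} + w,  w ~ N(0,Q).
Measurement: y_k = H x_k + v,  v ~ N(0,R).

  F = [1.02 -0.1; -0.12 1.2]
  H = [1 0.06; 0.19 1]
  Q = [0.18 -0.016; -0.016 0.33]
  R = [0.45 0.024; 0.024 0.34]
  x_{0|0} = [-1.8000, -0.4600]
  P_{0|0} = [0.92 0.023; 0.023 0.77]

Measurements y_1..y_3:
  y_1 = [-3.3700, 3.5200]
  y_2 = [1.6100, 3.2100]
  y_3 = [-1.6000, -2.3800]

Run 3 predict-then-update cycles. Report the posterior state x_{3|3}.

step 1: x^-=[-1.7900, -0.3360]  P^-=[1.1402 -0.1926; -0.1926 1.4454]  S=[1.5723 0.1326; 0.1326 1.7534]  K=[0.7213 -0.0408; -0.1359 0.8138]  nu=[-1.5598, 4.1961]  x^+=[-3.0864, 3.2907]  P^+=[0.3271 -0.0587; -0.0587 0.2846]
step 2: x^-=[-3.4772, 4.3192]  P^-=[0.5352 -0.1628; -0.1628 0.7614]  S=[0.9684 0.0067; 0.0067 1.0589]  K=[0.5430 -0.0611; -0.1257 0.6907]  nu=[4.8280, -0.4485]  x^+=[-0.8282, 3.4025]  P^+=[0.2461 -0.0545; -0.0545 0.2422]
step 3: x^-=[-1.1850, 4.1823]  P^-=[0.4496 -0.1426; -0.1426 0.6980]  S=[0.8850 0.0071; 0.0071 1.0000]  K=[0.4989 -0.0607; -0.1192 0.6717]  nu=[-0.6659, -6.3372]  x^+=[-1.1326, 0.0049]  P^+=[0.2261 -0.0516; -0.0516 0.2353]

x_post = [-1.1326, 0.0049]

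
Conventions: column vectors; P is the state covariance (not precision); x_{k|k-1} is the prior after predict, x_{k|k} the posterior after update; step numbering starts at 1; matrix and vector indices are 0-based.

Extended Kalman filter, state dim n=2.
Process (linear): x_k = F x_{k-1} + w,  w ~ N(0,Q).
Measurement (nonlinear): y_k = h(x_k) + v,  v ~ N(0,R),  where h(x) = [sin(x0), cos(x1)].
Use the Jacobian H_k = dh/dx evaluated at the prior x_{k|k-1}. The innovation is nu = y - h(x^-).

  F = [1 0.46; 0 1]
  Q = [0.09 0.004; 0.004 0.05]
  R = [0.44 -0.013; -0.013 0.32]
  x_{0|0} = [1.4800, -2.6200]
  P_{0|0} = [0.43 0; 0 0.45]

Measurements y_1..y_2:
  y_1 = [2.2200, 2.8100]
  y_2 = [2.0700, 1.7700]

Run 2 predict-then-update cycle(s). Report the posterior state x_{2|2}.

step 1: x^-=[0.2748, -2.6200]  P^-=[0.6152 0.2110; 0.2110 0.5000]  H_jac=[0.9625 0.0000; 0.0000 0.4983]  S=[1.0099 0.0882; 0.0882 0.4441]  K=[0.5756 0.1224; 0.1548 0.5302]  nu=[1.9486, 3.6770]  x^+=[1.8466, -0.3688]  P^+=[0.2615 0.0636; 0.0636 0.3365]
step 2: x^-=[1.6770, -0.3688]  P^-=[0.4812 0.2224; 0.2224 0.3865]  H_jac=[-0.1060 0.0000; 0.0000 0.3605]  S=[0.4454 -0.0215; -0.0215 0.3702]  K=[-0.1043 0.2105; -0.0349 0.3743]  nu=[1.0756, 0.8372]  x^+=[1.7410, -0.0929]  P^+=[0.4590 0.1906; 0.1906 0.3335]

x_post = [1.7410, -0.0929]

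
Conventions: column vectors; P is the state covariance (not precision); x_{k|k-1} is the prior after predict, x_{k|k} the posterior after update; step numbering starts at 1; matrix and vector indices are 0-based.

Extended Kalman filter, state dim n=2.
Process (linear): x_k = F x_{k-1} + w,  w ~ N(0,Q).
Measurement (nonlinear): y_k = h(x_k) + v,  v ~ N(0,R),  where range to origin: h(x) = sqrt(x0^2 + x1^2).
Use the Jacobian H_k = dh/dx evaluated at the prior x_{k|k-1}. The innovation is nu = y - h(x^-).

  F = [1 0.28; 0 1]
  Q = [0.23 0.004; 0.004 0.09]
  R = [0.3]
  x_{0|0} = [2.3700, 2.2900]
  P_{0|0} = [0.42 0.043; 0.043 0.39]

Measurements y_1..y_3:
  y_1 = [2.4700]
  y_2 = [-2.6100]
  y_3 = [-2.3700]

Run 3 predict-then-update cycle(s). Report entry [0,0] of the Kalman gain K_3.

K[0,0] = -0.5924

step 1: x^-=[3.0112, 2.2900]  P^-=[0.7047 0.1562; 0.1562 0.4800]  H_jac=[0.7960 0.6053]  S=[1.0729]  K=[0.6109; 0.3867]  nu=[-1.3130]  x^+=[2.2090, 1.7822]  P^+=[0.3042 -0.0973; -0.0973 0.3196]
step 2: x^-=[2.7080, 1.7822]  P^-=[0.5048 -0.0038; -0.0038 0.4096]  H_jac=[0.8353 0.5497]  S=[0.7725]  K=[0.5431; 0.2873]  nu=[-5.8519]  x^+=[-0.4704, 0.1007]  P^+=[0.2769 -0.1244; -0.1244 0.3458]
step 3: x^-=[-0.4422, 0.1007]  P^-=[0.4644 -0.0235; -0.0235 0.4358]  H_jac=[-0.9750 0.2221]  S=[0.7732]  K=[-0.5924; 0.1549]  nu=[-2.8235]  x^+=[1.2304, -0.3366]  P^+=[0.1931 0.0474; 0.0474 0.4172]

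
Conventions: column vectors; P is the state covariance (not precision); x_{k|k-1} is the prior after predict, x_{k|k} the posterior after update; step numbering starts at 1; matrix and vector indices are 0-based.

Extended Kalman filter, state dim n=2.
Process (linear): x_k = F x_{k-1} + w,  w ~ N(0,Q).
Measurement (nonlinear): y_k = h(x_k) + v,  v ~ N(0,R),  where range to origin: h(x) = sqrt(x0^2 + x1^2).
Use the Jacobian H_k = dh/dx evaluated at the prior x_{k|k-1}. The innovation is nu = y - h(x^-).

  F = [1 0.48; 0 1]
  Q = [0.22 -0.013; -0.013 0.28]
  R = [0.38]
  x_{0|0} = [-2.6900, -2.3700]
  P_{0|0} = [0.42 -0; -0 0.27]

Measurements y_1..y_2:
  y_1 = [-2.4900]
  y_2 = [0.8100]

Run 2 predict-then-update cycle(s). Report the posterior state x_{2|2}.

step 1: x^-=[-3.8276, -2.3700]  P^-=[0.7022 0.1166; 0.1166 0.5500]  H_jac=[-0.8502 -0.5264]  S=[1.1444]  K=[-0.5753; -0.3396]  nu=[-6.9919]  x^+=[0.1951, 0.0047]  P^+=[0.3234 -0.1070; -0.1070 0.4180]
step 2: x^-=[0.1973, 0.0047]  P^-=[0.5370 0.0806; 0.0806 0.6980]  H_jac=[0.9997 0.0238]  S=[0.9209]  K=[0.5850; 0.1055]  nu=[0.6126]  x^+=[0.5557, 0.0693]  P^+=[0.2218 0.0238; 0.0238 0.6877]

x_post = [0.5557, 0.0693]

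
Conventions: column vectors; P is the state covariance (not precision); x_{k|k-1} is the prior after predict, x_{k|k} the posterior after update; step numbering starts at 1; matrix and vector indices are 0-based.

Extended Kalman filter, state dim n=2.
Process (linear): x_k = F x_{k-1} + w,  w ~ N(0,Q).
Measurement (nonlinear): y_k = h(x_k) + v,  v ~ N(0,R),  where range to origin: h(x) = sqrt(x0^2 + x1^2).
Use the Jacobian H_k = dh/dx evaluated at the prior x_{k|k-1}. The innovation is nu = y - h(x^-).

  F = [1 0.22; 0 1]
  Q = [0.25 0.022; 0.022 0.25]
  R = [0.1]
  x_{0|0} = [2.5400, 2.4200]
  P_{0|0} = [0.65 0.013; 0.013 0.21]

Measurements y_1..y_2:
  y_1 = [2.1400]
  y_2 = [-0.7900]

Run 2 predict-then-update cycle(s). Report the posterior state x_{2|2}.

x_post = [0.1750, -0.3305]

step 1: x^-=[3.0724, 2.4200]  P^-=[0.9159 0.0812; 0.0812 0.4600]  H_jac=[0.7856 0.6188]  S=[0.9203]  K=[0.8364; 0.3786]  nu=[-1.7710]  x^+=[1.5911, 1.7495]  P^+=[0.2721 -0.2102; -0.2102 0.3281]
step 2: x^-=[1.9760, 1.7495]  P^-=[0.4454 -0.1160; -0.1160 0.5781]  H_jac=[0.7487 0.6629]  S=[0.4885]  K=[0.5252; 0.6066]  nu=[-3.4292]  x^+=[0.1750, -0.3305]  P^+=[0.3107 -0.2717; -0.2717 0.3983]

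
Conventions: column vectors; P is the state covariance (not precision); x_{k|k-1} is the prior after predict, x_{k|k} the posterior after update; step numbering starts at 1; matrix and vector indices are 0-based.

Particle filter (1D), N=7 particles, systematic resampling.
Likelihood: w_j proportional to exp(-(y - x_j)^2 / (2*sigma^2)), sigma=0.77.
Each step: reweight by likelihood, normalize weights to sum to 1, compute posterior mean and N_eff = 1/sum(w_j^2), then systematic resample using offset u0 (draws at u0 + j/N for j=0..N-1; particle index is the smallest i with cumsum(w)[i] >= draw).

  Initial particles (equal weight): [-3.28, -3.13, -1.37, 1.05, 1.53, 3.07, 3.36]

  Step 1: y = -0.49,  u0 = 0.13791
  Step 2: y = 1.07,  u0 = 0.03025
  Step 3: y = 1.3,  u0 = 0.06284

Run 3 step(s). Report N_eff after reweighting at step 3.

step 1: w=[0.0020, 0.0040, 0.7520, 0.1956, 0.0463, 0.0000, 0.0000]  mean=-0.7734  Neff=1.6503  idx=[2, 2, 2, 2, 2, 3, 4]
step 2: w=[0.0035, 0.0035, 0.0035, 0.0035, 0.0035, 0.5348, 0.4475]  mean=1.2221  Neff=2.0560  idx=[5, 5, 5, 5, 6, 6, 6]
step 3: w=[0.1424, 0.1424, 0.1424, 0.1424, 0.1435, 0.1435, 0.1435]  mean=1.2567  Neff=6.9999  idx=[0, 1, 2, 3, 4, 5, 6]

N_eff = 6.9999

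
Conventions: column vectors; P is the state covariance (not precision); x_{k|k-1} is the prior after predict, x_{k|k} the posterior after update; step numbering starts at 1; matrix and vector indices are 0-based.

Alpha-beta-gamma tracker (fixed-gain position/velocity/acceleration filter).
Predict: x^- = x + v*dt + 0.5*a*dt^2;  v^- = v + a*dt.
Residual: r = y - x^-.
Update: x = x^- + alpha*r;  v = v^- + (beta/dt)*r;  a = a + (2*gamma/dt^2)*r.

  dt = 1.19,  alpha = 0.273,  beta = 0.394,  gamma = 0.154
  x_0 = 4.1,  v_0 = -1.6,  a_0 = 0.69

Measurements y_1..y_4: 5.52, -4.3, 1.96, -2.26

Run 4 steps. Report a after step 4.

step 1: x_pred=2.6846  r=2.8354  x^+=3.4586  v^+=0.1599  a^+=1.3067
step 2: x_pred=4.5741  r=-8.8741  x^+=2.1515  v^+=-1.2233  a^+=-0.6234
step 3: x_pred=0.2544  r=1.7056  x^+=0.7200  v^+=-1.4004  a^+=-0.2524
step 4: x_pred=-1.1252  r=-1.1348  x^+=-1.4350  v^+=-2.0765  a^+=-0.4992

a_post = -0.4992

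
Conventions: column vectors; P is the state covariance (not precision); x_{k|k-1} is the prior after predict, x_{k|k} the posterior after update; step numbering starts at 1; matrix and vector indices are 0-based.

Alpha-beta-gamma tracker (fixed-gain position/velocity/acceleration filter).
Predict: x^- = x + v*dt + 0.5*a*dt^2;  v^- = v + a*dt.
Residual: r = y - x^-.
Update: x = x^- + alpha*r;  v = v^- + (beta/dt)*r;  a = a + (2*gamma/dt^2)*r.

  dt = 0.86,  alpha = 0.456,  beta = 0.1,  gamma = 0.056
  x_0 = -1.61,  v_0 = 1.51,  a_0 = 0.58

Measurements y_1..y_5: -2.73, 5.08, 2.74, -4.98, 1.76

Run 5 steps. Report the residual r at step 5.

resid = -0.9830

step 1: x_pred=-0.0969  r=-2.6331  x^+=-1.2976  v^+=1.7026  a^+=0.1813
step 2: x_pred=0.2337  r=4.8463  x^+=2.4436  v^+=2.4220  a^+=0.9152
step 3: x_pred=4.8650  r=-2.1250  x^+=3.8960  v^+=2.9620  a^+=0.5934
step 4: x_pred=6.6627  r=-11.6427  x^+=1.3536  v^+=2.1185  a^+=-1.1697
step 5: x_pred=2.7430  r=-0.9830  x^+=2.2947  v^+=0.9982  a^+=-1.3186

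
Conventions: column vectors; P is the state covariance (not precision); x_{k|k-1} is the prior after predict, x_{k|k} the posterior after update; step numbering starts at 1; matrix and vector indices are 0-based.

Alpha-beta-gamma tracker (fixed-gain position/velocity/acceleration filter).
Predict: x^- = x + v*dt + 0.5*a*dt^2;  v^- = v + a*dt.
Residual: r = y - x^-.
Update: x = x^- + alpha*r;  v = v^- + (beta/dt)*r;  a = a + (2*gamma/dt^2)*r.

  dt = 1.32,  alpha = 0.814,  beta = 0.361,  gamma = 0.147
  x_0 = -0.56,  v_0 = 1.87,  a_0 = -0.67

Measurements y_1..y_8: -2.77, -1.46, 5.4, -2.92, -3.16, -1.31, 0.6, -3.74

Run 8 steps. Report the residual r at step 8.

step 1: x_pred=1.3247  r=-4.0947  x^+=-2.0084  v^+=-0.1342  a^+=-1.3609
step 2: x_pred=-3.3712  r=1.9112  x^+=-1.8155  v^+=-1.4080  a^+=-1.0384
step 3: x_pred=-4.5787  r=9.9787  x^+=3.5440  v^+=-0.0497  a^+=0.6453
step 4: x_pred=4.0406  r=-6.9606  x^+=-1.6253  v^+=-1.1015  a^+=-0.5292
step 5: x_pred=-3.5403  r=0.3803  x^+=-3.2307  v^+=-1.6960  a^+=-0.4650
step 6: x_pred=-5.8746  r=4.5646  x^+=-2.1590  v^+=-1.0615  a^+=0.3052
step 7: x_pred=-3.2943  r=3.8943  x^+=-0.1243  v^+=0.4064  a^+=0.9623
step 8: x_pred=1.2504  r=-4.9904  x^+=-2.8118  v^+=0.3118  a^+=0.1202

resid = -4.9904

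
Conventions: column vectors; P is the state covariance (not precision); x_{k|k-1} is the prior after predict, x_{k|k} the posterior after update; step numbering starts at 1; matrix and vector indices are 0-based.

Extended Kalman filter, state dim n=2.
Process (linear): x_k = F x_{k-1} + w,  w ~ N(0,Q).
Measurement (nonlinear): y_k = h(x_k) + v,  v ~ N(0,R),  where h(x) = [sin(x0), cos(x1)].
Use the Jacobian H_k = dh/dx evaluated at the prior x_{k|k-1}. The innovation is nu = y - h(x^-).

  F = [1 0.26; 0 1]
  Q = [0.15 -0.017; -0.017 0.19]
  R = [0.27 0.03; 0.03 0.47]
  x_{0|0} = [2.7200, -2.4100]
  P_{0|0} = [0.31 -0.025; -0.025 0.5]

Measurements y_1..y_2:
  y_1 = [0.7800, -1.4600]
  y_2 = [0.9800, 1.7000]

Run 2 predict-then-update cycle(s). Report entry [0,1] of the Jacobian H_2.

step 1: x^-=[2.0934, -2.4100]  P^-=[0.4808 0.0880; 0.0880 0.6900]  H_jac=[-0.4991 0.0000; 0.0000 0.6681]  S=[0.3898 0.0007; 0.0007 0.7779]  K=[-0.6158 0.0761; -0.1137 0.5926]  nu=[-0.0865, -0.7159]  x^+=[2.0922, -2.8244]  P^+=[0.3285 0.0259; 0.0259 0.4118]
step 2: x^-=[1.3579, -2.8244]  P^-=[0.5198 0.1160; 0.1160 0.6018]  H_jac=[0.2113 0.0000; 0.0000 0.3119]  S=[0.2932 0.0376; 0.0376 0.5285]  K=[0.3693 0.0421; 0.0383 0.3524]  nu=[0.0026, 2.6501]  x^+=[1.4704, -1.8904]  P^+=[0.4777 0.0990; 0.0990 0.5347]

H_jac[0,1] = 0.0000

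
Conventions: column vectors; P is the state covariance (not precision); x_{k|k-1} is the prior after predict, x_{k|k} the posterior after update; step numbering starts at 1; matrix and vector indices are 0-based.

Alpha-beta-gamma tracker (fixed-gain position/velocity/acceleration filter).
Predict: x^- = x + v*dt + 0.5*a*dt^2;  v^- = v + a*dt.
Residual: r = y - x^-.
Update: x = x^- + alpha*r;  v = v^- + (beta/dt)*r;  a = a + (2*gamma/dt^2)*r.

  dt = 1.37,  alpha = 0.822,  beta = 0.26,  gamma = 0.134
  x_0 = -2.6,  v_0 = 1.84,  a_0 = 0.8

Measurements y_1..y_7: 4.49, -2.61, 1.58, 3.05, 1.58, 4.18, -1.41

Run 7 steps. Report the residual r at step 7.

resid = -2.2372

step 1: x_pred=0.6716  r=3.8184  x^+=3.8103  v^+=3.6607  a^+=1.3452
step 2: x_pred=10.0879  r=-12.6979  x^+=-0.3498  v^+=3.0938  a^+=-0.4679
step 3: x_pred=3.4497  r=-1.8697  x^+=1.9128  v^+=2.0980  a^+=-0.7348
step 4: x_pred=4.0974  r=-1.0474  x^+=3.2364  v^+=0.8925  a^+=-0.8844
step 5: x_pred=3.6292  r=-2.0492  x^+=1.9447  v^+=-0.7081  a^+=-1.1770
step 6: x_pred=-0.1299  r=4.3099  x^+=3.4128  v^+=-1.5026  a^+=-0.5616
step 7: x_pred=0.8272  r=-2.2372  x^+=-1.0118  v^+=-2.6966  a^+=-0.8811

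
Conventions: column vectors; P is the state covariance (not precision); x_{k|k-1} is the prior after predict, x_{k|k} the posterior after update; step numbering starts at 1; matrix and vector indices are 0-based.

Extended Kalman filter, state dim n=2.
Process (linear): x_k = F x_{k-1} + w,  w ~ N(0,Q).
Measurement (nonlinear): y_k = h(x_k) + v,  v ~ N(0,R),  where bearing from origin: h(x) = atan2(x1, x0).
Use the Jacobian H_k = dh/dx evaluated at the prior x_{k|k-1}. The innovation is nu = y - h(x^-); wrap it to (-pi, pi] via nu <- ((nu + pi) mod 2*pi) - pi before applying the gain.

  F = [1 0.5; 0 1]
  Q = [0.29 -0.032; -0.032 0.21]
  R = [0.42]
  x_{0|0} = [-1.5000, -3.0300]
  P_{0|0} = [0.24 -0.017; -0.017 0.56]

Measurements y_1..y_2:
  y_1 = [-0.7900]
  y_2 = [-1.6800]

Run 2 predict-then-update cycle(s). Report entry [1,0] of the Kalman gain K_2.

step 1: x^-=[-3.0150, -3.0300]  P^-=[0.6530 0.2310; 0.2310 0.7700]  H_jac=[0.1658 -0.1650]  S=[0.4463]  K=[0.1572; -0.1989]  nu=[1.5637]  x^+=[-2.7691, -3.3410]  P^+=[0.6420 0.2450; 0.2450 0.7523]
step 2: x^-=[-4.4396, -3.3410]  P^-=[1.3650 0.5891; 0.5891 0.9623]  H_jac=[0.1082 -0.1438]  S=[0.4376]  K=[0.1440; -0.1706]  nu=[0.8165]  x^+=[-4.3221, -3.4802]  P^+=[1.3559 0.5999; 0.5999 0.9496]

K[1,0] = -0.1706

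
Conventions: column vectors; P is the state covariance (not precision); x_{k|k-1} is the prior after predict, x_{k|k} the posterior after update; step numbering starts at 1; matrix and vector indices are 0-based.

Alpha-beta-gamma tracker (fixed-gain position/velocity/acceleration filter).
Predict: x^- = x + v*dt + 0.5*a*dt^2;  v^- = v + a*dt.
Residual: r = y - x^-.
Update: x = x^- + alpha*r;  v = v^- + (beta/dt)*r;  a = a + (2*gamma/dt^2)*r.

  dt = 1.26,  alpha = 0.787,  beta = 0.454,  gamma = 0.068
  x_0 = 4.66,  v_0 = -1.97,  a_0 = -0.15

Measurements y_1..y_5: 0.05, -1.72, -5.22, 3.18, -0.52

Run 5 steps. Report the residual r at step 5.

step 1: x_pred=2.0587  r=-2.0087  x^+=0.4779  v^+=-2.8828  a^+=-0.3221
step 2: x_pred=-3.4101  r=1.6901  x^+=-2.0800  v^+=-2.6796  a^+=-0.1773
step 3: x_pred=-5.5971  r=0.3771  x^+=-5.3003  v^+=-2.7672  a^+=-0.1450
step 4: x_pred=-8.9020  r=12.0820  x^+=0.6065  v^+=1.4035  a^+=0.8900
step 5: x_pred=3.0814  r=-3.6014  x^+=0.2471  v^+=1.2273  a^+=0.5815

resid = -3.6014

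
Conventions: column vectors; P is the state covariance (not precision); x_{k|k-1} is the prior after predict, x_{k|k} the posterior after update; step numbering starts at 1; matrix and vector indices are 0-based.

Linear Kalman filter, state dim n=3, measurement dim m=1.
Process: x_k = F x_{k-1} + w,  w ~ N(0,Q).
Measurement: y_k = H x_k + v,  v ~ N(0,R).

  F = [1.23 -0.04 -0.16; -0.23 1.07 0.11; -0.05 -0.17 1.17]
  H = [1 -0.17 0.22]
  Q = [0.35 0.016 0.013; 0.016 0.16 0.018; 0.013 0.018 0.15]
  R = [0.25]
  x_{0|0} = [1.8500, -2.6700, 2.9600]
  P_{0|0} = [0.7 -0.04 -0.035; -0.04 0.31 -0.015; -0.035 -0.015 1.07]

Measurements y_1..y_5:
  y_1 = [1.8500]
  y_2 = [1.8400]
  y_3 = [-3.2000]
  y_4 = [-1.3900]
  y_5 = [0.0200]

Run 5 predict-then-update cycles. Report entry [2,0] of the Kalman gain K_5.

step 1: x^-=[1.9087, -2.9568, 3.8246]  P^-=[1.4544 -0.2705 -0.2703; -0.2705 0.5828 0.0991; -0.2703 0.0991 1.6348]  S=[1.7660]  K=[0.8159; -0.1969; 0.0411]  nu=[-1.4028]  x^+=[0.7641, -2.6805, 3.7670]  P^+=[0.2787 0.0133 -0.3295; 0.0133 0.5143 0.1133; -0.3295 0.1133 1.6318]
step 2: x^-=[0.4444, -2.6295, 4.8249]  P^-=[0.9441 -0.1726 -0.7879; -0.1726 0.8202 0.3677; -0.7879 0.3677 2.3931]  S=[1.0181]  K=[0.7859; -0.2270; -0.3181]  nu=[-0.1129]  x^+=[0.3557, -2.6039, 4.8608]  P^+=[0.3153 0.0090 -0.5333; 0.0090 0.7677 0.2942; -0.5333 0.2942 2.2900]
step 3: x^-=[-0.2361, -2.3333, 6.1120]  P^-=[1.0997 -0.2778 -1.2093; -0.2778 1.1751 0.6858; -1.2093 0.6858 3.2533]  S=[1.0522]  K=[0.8372; -0.3105; -0.5799]  nu=[-4.7052]  x^+=[-4.1752, -0.8723, 8.8404]  P^+=[0.3622 -0.0043 -0.6985; -0.0043 1.0737 0.4964; -0.6985 0.4964 2.8995]
step 4: x^-=[-6.5151, 0.9994, 10.7003]  P^-=[1.2557 -0.3965 -1.5644; -0.3965 1.5978 1.0040; -1.5644 1.0040 4.0353]  S=[1.1185]  K=[0.8752; -0.3999; -0.7575]  nu=[2.9410]  x^+=[-3.9413, -0.1766, 8.4726]  P^+=[0.3990 -0.0051 -0.8229; -0.0051 1.4189 0.6652; -0.8229 0.6652 3.3935]
step 5: x^-=[-6.1963, 1.6495, 10.1400]  P^-=[1.3756 -0.4825 -1.8399; -0.4825 2.0474 1.2476; -1.8399 1.2476 4.6689]  S=[1.1719]  K=[0.8984; -0.4745; -0.8745]  nu=[4.2660]  x^+=[-2.3638, -0.3747, 6.4096]  P^+=[0.4297 0.0171 -0.9192; 0.0171 1.7836 0.7613; -0.9192 0.7613 3.7727]

K[2,0] = -0.8745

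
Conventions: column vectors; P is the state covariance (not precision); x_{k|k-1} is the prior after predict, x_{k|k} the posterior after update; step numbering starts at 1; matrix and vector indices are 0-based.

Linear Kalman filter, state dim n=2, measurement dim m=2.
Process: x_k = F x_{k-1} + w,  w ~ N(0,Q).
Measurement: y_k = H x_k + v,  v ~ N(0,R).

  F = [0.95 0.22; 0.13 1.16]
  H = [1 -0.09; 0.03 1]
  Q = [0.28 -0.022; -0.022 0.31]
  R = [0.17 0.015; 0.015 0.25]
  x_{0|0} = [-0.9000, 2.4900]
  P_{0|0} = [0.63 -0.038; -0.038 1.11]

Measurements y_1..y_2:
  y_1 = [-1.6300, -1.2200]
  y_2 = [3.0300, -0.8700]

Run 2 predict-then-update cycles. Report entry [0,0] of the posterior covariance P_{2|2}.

P_post[0,0] = 0.1241

step 1: x^-=[-0.3072, 2.7714]  P^-=[0.8864 0.2961; 0.2961 1.8028]  S=[1.0177 0.1747; 0.1747 2.0714]  K=[0.8301 0.0858; -0.0188 0.8762]  nu=[-1.0734, -3.9822]  x^+=[-1.5399, -0.6977]  P^+=[0.1451 0.0296; 0.0296 0.2179]
step 2: x^-=[-1.6164, -1.0095]  P^-=[0.4338 0.0849; 0.0849 0.6146]  S=[0.5935 0.0574; 0.0574 0.8700]  K=[0.7117 0.0656; -0.0188 0.7105]  nu=[4.5555, 0.1879]  x^+=[1.6382, -0.9616]  P^+=[0.1241 0.0234; 0.0234 0.1766]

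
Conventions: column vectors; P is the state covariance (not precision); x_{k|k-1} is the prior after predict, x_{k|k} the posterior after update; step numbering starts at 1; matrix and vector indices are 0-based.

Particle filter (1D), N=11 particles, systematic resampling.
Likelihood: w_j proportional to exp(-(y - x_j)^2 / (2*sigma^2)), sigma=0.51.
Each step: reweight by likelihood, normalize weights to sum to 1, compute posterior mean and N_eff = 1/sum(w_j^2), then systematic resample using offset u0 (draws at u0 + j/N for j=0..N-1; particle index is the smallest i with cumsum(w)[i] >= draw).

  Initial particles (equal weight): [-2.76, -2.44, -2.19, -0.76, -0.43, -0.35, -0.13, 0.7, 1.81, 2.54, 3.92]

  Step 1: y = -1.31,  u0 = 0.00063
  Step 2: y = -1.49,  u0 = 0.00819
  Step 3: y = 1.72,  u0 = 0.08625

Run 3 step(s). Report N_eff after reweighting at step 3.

step 1: w=[0.0130, 0.0635, 0.1668, 0.4132, 0.1668, 0.1257, 0.0508, 0.0003, 0.0000, 0.0000, 0.0000]  mean=-0.9921  Neff=4.0176  idx=[0, 2, 2, 3, 3, 3, 3, 3, 4, 4, 5]
step 2: w=[0.0154, 0.1329, 0.1329, 0.1224, 0.1224, 0.1224, 0.1224, 0.1224, 0.0393, 0.0393, 0.0280]  mean=-1.1335  Neff=8.7421  idx=[0, 1, 2, 2, 3, 4, 5, 5, 6, 7, 8]
step 3: w=[0.0000, 0.0000, 0.0000, 0.0000, 0.0402, 0.0402, 0.0402, 0.0402, 0.0402, 0.0402, 0.7587]  mean=-0.5096  Neff=1.7086  idx=[6, 8, 10, 10, 10, 10, 10, 10, 10, 10, 10]

N_eff = 1.7086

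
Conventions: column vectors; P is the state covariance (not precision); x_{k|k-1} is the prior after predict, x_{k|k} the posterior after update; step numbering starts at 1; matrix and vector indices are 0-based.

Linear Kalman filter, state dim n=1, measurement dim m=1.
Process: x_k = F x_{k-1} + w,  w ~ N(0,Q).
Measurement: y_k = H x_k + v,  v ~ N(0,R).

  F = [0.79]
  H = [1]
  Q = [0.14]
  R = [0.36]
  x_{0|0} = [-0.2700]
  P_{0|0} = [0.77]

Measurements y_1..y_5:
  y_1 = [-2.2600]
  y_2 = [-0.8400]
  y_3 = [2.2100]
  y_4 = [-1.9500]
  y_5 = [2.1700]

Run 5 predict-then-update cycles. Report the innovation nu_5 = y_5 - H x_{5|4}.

step 1: x^-=[-0.2133]  P^-=[0.6206]  S=[0.9806]  K=[0.6329]  nu=[-2.0467]  x^+=[-1.5086]  P^+=[0.2278]
step 2: x^-=[-1.1918]  P^-=[0.2822]  S=[0.6422]  K=[0.4394]  nu=[0.3518]  x^+=[-1.0372]  P^+=[0.1582]
step 3: x^-=[-0.8194]  P^-=[0.2387]  S=[0.5987]  K=[0.3987]  nu=[3.0294]  x^+=[0.3885]  P^+=[0.1435]
step 4: x^-=[0.3069]  P^-=[0.2296]  S=[0.5896]  K=[0.3894]  nu=[-2.2569]  x^+=[-0.5719]  P^+=[0.1402]
step 5: x^-=[-0.4518]  P^-=[0.2275]  S=[0.5875]  K=[0.3872]  nu=[2.6218]  x^+=[0.5634]  P^+=[0.1394]

innov = [2.6218]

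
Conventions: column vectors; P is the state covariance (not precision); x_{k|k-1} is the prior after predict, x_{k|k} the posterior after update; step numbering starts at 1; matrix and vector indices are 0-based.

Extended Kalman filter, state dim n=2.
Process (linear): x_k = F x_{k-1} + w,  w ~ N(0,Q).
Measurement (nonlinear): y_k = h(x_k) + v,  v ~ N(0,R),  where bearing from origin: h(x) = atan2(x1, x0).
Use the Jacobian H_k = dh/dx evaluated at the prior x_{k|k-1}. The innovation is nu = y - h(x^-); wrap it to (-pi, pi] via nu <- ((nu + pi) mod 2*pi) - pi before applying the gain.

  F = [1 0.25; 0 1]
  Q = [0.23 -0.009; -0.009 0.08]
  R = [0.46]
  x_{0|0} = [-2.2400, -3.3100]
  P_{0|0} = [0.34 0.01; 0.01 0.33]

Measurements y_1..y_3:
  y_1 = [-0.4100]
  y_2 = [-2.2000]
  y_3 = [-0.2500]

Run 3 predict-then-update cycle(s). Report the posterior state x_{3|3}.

step 1: x^-=[-3.0675, -3.3100]  P^-=[0.5956 0.0835; 0.0835 0.4100]  H_jac=[0.1625 -0.1506]  S=[0.4809]  K=[0.1751; -0.1002]  nu=[1.9082]  x^+=[-2.7333, -3.5012]  P^+=[0.5809 0.0919; 0.0919 0.4052]
step 2: x^-=[-3.6086, -3.5012]  P^-=[0.8822 0.1842; 0.1842 0.4852]  H_jac=[0.1385 -0.1427]  S=[0.4795]  K=[0.1999; -0.0912]  nu=[0.1713]  x^+=[-3.5744, -3.5168]  P^+=[0.8630 0.1930; 0.1930 0.4812]
step 3: x^-=[-4.4536, -3.5168]  P^-=[1.2196 0.3043; 0.3043 0.5612]  H_jac=[0.1092 -0.1383]  S=[0.4761]  K=[0.1914; -0.0932]  nu=[2.2232]  x^+=[-4.0281, -3.7240]  P^+=[1.2021 0.3128; 0.3128 0.5570]

x_post = [-4.0281, -3.7240]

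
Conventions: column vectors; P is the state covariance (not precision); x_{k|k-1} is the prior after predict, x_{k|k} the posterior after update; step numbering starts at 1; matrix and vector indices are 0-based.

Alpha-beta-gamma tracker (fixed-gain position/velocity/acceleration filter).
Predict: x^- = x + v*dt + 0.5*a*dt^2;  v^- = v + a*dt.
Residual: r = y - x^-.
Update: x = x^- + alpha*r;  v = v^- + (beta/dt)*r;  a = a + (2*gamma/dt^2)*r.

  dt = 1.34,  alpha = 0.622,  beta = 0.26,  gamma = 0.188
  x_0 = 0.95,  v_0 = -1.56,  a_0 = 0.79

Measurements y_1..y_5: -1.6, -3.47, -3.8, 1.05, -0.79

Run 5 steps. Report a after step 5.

a_post = 0.6579

step 1: x_pred=-0.4311  r=-1.1689  x^+=-1.1582  v^+=-0.7282  a^+=0.5452
step 2: x_pred=-1.6444  r=-1.8256  x^+=-2.7799  v^+=-0.3518  a^+=0.1630
step 3: x_pred=-3.1050  r=-0.6950  x^+=-3.5373  v^+=-0.2683  a^+=0.0174
step 4: x_pred=-3.8811  r=4.9311  x^+=-0.8140  v^+=0.7119  a^+=1.0500
step 5: x_pred=1.0827  r=-1.8727  x^+=-0.0821  v^+=1.7556  a^+=0.6579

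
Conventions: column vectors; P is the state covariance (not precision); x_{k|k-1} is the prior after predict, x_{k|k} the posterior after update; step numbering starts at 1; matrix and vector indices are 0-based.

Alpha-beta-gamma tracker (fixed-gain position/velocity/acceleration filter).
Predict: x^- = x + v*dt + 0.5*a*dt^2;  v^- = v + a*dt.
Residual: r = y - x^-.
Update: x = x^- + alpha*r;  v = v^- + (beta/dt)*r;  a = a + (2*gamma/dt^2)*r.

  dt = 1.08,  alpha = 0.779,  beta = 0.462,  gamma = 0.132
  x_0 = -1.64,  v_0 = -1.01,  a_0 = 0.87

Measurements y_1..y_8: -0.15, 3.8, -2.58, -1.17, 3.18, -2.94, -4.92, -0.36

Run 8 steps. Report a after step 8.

step 1: x_pred=-2.2234  r=2.0734  x^+=-0.6082  v^+=0.8166  a^+=1.3393
step 2: x_pred=1.0547  r=2.7453  x^+=3.1933  v^+=3.4374  a^+=1.9606
step 3: x_pred=8.0491  r=-10.6291  x^+=-0.2310  v^+=1.0080  a^+=-0.4451
step 4: x_pred=0.5980  r=-1.7680  x^+=-0.7793  v^+=-0.2291  a^+=-0.8453
step 5: x_pred=-1.5196  r=4.6996  x^+=2.1414  v^+=0.8684  a^+=0.2184
step 6: x_pred=3.2066  r=-6.1466  x^+=-1.5816  v^+=-1.5251  a^+=-1.1728
step 7: x_pred=-3.9127  r=-1.0073  x^+=-4.6974  v^+=-3.2226  a^+=-1.4008
step 8: x_pred=-8.9948  r=8.6348  x^+=-2.2683  v^+=-1.0417  a^+=0.5536

a_post = 0.5536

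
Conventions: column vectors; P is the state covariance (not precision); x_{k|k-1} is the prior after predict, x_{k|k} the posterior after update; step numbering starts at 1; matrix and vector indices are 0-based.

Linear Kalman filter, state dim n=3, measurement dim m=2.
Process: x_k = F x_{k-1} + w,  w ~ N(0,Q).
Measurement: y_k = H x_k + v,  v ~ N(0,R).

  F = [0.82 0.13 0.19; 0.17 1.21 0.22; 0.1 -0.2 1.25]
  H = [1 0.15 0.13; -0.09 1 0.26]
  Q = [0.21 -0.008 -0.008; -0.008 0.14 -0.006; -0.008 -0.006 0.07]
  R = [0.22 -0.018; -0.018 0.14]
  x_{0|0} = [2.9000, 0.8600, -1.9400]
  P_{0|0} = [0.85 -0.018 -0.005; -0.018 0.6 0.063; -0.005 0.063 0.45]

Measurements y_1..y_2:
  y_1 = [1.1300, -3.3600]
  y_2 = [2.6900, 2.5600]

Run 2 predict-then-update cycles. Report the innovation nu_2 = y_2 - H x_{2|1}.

step 1: x^-=[2.1212, 1.1068, -2.3070]  P^-=[0.8056 0.2206 0.1583; 0.2206 1.0906 0.0768; 0.1583 0.0768 0.7736]  S=[1.1736 0.3692; 0.3692 1.2822]  K=[0.7541 -0.0695; 0.0751 0.8290; 0.1822 0.1532]  nu=[-0.8573, -3.6761]  x^+=[1.7301, -2.0051, -3.0263]  P^+=[0.1708 -0.0008 -0.0273; -0.0008 0.1568 -0.1621; -0.0273 -0.1621 0.6839]
step 2: x^-=[0.5831, -2.7978, -3.2088]  P^-=[0.3355 0.0205 0.1158; 0.0205 0.3189 -0.0975; 0.1158 -0.0975 1.2209]  S=[0.6158 0.0734; 0.0734 0.4843]  K=[0.5797 -0.0457; 0.0189 0.5994; 0.3774 0.3754]  nu=[2.9438, 6.2446]  x^+=[2.0043, 1.0009, 0.2462]  P^+=[0.1314 0.0016 -0.0253; 0.0016 0.1430 -0.2280; -0.0253 -0.2280 1.0442]

innov = [2.9438, 6.2446]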